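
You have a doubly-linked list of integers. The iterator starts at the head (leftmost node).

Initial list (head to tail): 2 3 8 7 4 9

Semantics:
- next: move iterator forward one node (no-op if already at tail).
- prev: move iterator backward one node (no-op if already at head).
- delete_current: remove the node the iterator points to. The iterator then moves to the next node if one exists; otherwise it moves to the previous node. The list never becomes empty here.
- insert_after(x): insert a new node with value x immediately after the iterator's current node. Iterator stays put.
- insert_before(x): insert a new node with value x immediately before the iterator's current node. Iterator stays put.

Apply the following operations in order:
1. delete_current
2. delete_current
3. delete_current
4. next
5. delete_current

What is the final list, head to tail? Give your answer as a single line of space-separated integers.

After 1 (delete_current): list=[3, 8, 7, 4, 9] cursor@3
After 2 (delete_current): list=[8, 7, 4, 9] cursor@8
After 3 (delete_current): list=[7, 4, 9] cursor@7
After 4 (next): list=[7, 4, 9] cursor@4
After 5 (delete_current): list=[7, 9] cursor@9

Answer: 7 9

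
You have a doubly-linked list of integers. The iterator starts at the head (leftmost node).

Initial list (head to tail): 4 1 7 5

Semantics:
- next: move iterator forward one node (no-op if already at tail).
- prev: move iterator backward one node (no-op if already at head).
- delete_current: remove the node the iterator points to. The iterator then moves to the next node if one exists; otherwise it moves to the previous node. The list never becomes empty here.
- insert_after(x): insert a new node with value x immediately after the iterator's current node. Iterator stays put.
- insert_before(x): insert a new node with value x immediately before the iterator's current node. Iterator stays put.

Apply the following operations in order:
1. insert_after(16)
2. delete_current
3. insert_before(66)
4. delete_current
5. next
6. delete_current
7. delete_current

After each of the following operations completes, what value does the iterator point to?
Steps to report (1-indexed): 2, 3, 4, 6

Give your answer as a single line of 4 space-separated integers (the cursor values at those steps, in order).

Answer: 16 16 1 5

Derivation:
After 1 (insert_after(16)): list=[4, 16, 1, 7, 5] cursor@4
After 2 (delete_current): list=[16, 1, 7, 5] cursor@16
After 3 (insert_before(66)): list=[66, 16, 1, 7, 5] cursor@16
After 4 (delete_current): list=[66, 1, 7, 5] cursor@1
After 5 (next): list=[66, 1, 7, 5] cursor@7
After 6 (delete_current): list=[66, 1, 5] cursor@5
After 7 (delete_current): list=[66, 1] cursor@1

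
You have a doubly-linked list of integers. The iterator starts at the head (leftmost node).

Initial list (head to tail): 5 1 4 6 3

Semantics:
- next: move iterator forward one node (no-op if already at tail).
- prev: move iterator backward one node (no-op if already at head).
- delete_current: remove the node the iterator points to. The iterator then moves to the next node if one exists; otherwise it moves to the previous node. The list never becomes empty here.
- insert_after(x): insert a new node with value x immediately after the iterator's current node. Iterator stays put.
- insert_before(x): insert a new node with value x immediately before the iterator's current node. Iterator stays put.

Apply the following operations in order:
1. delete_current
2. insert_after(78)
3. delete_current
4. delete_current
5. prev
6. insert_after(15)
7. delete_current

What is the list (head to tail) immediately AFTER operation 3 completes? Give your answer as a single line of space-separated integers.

Answer: 78 4 6 3

Derivation:
After 1 (delete_current): list=[1, 4, 6, 3] cursor@1
After 2 (insert_after(78)): list=[1, 78, 4, 6, 3] cursor@1
After 3 (delete_current): list=[78, 4, 6, 3] cursor@78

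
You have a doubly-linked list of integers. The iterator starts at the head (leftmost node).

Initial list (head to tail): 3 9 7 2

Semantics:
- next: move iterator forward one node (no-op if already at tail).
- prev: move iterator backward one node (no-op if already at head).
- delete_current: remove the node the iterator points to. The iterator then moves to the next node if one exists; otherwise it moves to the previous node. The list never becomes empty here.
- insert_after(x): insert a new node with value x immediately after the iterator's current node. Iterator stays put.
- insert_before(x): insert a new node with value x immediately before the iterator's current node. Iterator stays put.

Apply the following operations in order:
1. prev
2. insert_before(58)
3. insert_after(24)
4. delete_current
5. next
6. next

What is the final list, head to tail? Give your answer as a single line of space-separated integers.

After 1 (prev): list=[3, 9, 7, 2] cursor@3
After 2 (insert_before(58)): list=[58, 3, 9, 7, 2] cursor@3
After 3 (insert_after(24)): list=[58, 3, 24, 9, 7, 2] cursor@3
After 4 (delete_current): list=[58, 24, 9, 7, 2] cursor@24
After 5 (next): list=[58, 24, 9, 7, 2] cursor@9
After 6 (next): list=[58, 24, 9, 7, 2] cursor@7

Answer: 58 24 9 7 2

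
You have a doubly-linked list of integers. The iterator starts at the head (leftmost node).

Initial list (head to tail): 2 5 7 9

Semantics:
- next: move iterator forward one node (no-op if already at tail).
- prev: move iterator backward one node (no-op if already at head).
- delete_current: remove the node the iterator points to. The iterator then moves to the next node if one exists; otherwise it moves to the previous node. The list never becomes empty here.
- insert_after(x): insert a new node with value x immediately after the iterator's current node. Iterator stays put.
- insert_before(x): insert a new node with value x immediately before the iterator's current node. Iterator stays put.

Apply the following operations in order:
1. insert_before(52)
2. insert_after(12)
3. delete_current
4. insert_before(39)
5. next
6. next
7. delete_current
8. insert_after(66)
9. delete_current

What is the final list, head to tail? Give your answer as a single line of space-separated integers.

After 1 (insert_before(52)): list=[52, 2, 5, 7, 9] cursor@2
After 2 (insert_after(12)): list=[52, 2, 12, 5, 7, 9] cursor@2
After 3 (delete_current): list=[52, 12, 5, 7, 9] cursor@12
After 4 (insert_before(39)): list=[52, 39, 12, 5, 7, 9] cursor@12
After 5 (next): list=[52, 39, 12, 5, 7, 9] cursor@5
After 6 (next): list=[52, 39, 12, 5, 7, 9] cursor@7
After 7 (delete_current): list=[52, 39, 12, 5, 9] cursor@9
After 8 (insert_after(66)): list=[52, 39, 12, 5, 9, 66] cursor@9
After 9 (delete_current): list=[52, 39, 12, 5, 66] cursor@66

Answer: 52 39 12 5 66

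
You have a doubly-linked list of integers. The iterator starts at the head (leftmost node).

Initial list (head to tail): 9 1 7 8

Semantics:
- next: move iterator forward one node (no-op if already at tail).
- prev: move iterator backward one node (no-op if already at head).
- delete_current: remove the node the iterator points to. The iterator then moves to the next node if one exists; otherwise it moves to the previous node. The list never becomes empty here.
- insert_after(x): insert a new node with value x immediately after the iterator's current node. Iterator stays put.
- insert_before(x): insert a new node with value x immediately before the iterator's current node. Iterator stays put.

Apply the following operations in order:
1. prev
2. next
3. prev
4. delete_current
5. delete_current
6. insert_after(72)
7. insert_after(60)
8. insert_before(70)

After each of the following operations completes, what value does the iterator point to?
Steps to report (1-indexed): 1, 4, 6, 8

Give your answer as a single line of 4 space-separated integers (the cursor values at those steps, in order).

After 1 (prev): list=[9, 1, 7, 8] cursor@9
After 2 (next): list=[9, 1, 7, 8] cursor@1
After 3 (prev): list=[9, 1, 7, 8] cursor@9
After 4 (delete_current): list=[1, 7, 8] cursor@1
After 5 (delete_current): list=[7, 8] cursor@7
After 6 (insert_after(72)): list=[7, 72, 8] cursor@7
After 7 (insert_after(60)): list=[7, 60, 72, 8] cursor@7
After 8 (insert_before(70)): list=[70, 7, 60, 72, 8] cursor@7

Answer: 9 1 7 7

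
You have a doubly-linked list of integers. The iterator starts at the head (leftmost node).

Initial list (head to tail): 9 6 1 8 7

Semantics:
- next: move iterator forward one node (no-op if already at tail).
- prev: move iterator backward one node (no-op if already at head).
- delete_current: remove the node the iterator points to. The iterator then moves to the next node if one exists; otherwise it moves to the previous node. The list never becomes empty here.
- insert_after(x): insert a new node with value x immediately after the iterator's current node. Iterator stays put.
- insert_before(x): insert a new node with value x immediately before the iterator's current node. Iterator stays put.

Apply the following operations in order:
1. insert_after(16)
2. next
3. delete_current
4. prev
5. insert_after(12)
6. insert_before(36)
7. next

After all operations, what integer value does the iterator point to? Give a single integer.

After 1 (insert_after(16)): list=[9, 16, 6, 1, 8, 7] cursor@9
After 2 (next): list=[9, 16, 6, 1, 8, 7] cursor@16
After 3 (delete_current): list=[9, 6, 1, 8, 7] cursor@6
After 4 (prev): list=[9, 6, 1, 8, 7] cursor@9
After 5 (insert_after(12)): list=[9, 12, 6, 1, 8, 7] cursor@9
After 6 (insert_before(36)): list=[36, 9, 12, 6, 1, 8, 7] cursor@9
After 7 (next): list=[36, 9, 12, 6, 1, 8, 7] cursor@12

Answer: 12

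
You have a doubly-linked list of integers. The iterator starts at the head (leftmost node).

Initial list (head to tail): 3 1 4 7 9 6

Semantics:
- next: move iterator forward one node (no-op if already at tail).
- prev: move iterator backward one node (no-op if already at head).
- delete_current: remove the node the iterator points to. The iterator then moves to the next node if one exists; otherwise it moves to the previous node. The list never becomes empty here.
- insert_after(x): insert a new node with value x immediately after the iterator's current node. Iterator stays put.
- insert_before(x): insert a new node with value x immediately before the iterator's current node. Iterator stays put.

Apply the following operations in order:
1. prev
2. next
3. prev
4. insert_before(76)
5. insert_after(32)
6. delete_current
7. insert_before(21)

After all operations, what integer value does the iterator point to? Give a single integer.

After 1 (prev): list=[3, 1, 4, 7, 9, 6] cursor@3
After 2 (next): list=[3, 1, 4, 7, 9, 6] cursor@1
After 3 (prev): list=[3, 1, 4, 7, 9, 6] cursor@3
After 4 (insert_before(76)): list=[76, 3, 1, 4, 7, 9, 6] cursor@3
After 5 (insert_after(32)): list=[76, 3, 32, 1, 4, 7, 9, 6] cursor@3
After 6 (delete_current): list=[76, 32, 1, 4, 7, 9, 6] cursor@32
After 7 (insert_before(21)): list=[76, 21, 32, 1, 4, 7, 9, 6] cursor@32

Answer: 32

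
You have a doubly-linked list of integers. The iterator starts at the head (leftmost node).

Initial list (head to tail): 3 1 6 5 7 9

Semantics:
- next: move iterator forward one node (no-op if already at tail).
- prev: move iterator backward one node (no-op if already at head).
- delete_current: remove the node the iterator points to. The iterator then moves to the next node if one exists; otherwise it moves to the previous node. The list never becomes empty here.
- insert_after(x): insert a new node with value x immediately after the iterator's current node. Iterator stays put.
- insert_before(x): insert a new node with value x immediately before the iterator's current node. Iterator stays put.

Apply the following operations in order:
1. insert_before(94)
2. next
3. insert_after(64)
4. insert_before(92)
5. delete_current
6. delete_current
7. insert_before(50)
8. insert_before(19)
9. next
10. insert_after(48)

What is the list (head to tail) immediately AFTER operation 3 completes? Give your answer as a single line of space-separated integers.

Answer: 94 3 1 64 6 5 7 9

Derivation:
After 1 (insert_before(94)): list=[94, 3, 1, 6, 5, 7, 9] cursor@3
After 2 (next): list=[94, 3, 1, 6, 5, 7, 9] cursor@1
After 3 (insert_after(64)): list=[94, 3, 1, 64, 6, 5, 7, 9] cursor@1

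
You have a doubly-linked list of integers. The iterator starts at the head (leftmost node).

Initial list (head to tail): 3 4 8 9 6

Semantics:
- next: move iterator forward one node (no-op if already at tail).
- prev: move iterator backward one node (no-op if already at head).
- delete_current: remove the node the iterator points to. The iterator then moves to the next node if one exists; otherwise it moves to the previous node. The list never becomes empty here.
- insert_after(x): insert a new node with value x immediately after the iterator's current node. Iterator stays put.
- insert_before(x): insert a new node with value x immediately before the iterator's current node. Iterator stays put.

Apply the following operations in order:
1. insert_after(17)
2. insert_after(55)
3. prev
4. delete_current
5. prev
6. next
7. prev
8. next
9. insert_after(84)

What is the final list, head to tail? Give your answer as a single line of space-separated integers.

Answer: 55 17 84 4 8 9 6

Derivation:
After 1 (insert_after(17)): list=[3, 17, 4, 8, 9, 6] cursor@3
After 2 (insert_after(55)): list=[3, 55, 17, 4, 8, 9, 6] cursor@3
After 3 (prev): list=[3, 55, 17, 4, 8, 9, 6] cursor@3
After 4 (delete_current): list=[55, 17, 4, 8, 9, 6] cursor@55
After 5 (prev): list=[55, 17, 4, 8, 9, 6] cursor@55
After 6 (next): list=[55, 17, 4, 8, 9, 6] cursor@17
After 7 (prev): list=[55, 17, 4, 8, 9, 6] cursor@55
After 8 (next): list=[55, 17, 4, 8, 9, 6] cursor@17
After 9 (insert_after(84)): list=[55, 17, 84, 4, 8, 9, 6] cursor@17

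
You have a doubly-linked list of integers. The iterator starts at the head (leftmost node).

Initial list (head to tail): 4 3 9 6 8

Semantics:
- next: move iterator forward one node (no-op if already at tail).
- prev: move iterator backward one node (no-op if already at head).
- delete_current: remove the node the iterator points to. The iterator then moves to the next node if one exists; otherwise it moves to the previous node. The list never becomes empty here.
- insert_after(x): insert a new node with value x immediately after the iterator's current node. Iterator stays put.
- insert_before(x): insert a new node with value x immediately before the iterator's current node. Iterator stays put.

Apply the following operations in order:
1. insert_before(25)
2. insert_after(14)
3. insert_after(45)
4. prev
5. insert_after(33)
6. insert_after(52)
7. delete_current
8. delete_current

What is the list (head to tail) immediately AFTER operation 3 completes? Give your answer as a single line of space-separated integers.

After 1 (insert_before(25)): list=[25, 4, 3, 9, 6, 8] cursor@4
After 2 (insert_after(14)): list=[25, 4, 14, 3, 9, 6, 8] cursor@4
After 3 (insert_after(45)): list=[25, 4, 45, 14, 3, 9, 6, 8] cursor@4

Answer: 25 4 45 14 3 9 6 8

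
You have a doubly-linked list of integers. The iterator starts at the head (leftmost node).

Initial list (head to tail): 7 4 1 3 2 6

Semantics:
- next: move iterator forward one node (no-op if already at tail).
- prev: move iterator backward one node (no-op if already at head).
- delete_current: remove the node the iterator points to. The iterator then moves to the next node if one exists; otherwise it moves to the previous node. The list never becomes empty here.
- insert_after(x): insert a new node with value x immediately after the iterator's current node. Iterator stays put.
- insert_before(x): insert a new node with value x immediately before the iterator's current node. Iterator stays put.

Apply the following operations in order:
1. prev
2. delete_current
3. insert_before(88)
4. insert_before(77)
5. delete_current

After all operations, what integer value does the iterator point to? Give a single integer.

After 1 (prev): list=[7, 4, 1, 3, 2, 6] cursor@7
After 2 (delete_current): list=[4, 1, 3, 2, 6] cursor@4
After 3 (insert_before(88)): list=[88, 4, 1, 3, 2, 6] cursor@4
After 4 (insert_before(77)): list=[88, 77, 4, 1, 3, 2, 6] cursor@4
After 5 (delete_current): list=[88, 77, 1, 3, 2, 6] cursor@1

Answer: 1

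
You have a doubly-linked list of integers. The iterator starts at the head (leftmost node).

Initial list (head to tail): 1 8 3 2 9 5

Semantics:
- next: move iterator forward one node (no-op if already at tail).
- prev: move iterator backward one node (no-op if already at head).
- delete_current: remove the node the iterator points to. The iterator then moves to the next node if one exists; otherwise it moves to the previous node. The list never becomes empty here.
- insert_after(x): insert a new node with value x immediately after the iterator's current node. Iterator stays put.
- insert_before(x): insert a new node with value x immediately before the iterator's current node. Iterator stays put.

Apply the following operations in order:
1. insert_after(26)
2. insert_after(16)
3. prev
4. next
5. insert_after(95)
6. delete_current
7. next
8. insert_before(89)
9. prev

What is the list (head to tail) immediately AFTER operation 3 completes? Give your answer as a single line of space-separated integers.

Answer: 1 16 26 8 3 2 9 5

Derivation:
After 1 (insert_after(26)): list=[1, 26, 8, 3, 2, 9, 5] cursor@1
After 2 (insert_after(16)): list=[1, 16, 26, 8, 3, 2, 9, 5] cursor@1
After 3 (prev): list=[1, 16, 26, 8, 3, 2, 9, 5] cursor@1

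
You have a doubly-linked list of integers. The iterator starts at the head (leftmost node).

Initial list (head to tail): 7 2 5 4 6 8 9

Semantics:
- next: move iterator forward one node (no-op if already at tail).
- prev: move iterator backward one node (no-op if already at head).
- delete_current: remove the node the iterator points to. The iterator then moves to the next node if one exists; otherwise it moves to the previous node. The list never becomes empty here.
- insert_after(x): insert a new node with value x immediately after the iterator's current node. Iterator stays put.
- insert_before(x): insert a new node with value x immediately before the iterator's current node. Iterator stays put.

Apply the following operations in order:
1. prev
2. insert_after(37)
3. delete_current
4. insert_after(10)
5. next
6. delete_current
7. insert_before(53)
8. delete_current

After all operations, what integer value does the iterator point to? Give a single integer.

Answer: 5

Derivation:
After 1 (prev): list=[7, 2, 5, 4, 6, 8, 9] cursor@7
After 2 (insert_after(37)): list=[7, 37, 2, 5, 4, 6, 8, 9] cursor@7
After 3 (delete_current): list=[37, 2, 5, 4, 6, 8, 9] cursor@37
After 4 (insert_after(10)): list=[37, 10, 2, 5, 4, 6, 8, 9] cursor@37
After 5 (next): list=[37, 10, 2, 5, 4, 6, 8, 9] cursor@10
After 6 (delete_current): list=[37, 2, 5, 4, 6, 8, 9] cursor@2
After 7 (insert_before(53)): list=[37, 53, 2, 5, 4, 6, 8, 9] cursor@2
After 8 (delete_current): list=[37, 53, 5, 4, 6, 8, 9] cursor@5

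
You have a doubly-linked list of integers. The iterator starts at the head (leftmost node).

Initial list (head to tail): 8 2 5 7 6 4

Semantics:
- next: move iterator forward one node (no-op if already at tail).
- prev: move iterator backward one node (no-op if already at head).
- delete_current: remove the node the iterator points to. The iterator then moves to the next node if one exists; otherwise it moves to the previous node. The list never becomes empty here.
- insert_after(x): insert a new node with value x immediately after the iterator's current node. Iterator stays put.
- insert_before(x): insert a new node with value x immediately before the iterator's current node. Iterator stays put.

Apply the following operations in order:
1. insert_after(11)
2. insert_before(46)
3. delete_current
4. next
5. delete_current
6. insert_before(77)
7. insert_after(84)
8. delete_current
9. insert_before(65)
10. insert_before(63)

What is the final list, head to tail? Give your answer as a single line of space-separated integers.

After 1 (insert_after(11)): list=[8, 11, 2, 5, 7, 6, 4] cursor@8
After 2 (insert_before(46)): list=[46, 8, 11, 2, 5, 7, 6, 4] cursor@8
After 3 (delete_current): list=[46, 11, 2, 5, 7, 6, 4] cursor@11
After 4 (next): list=[46, 11, 2, 5, 7, 6, 4] cursor@2
After 5 (delete_current): list=[46, 11, 5, 7, 6, 4] cursor@5
After 6 (insert_before(77)): list=[46, 11, 77, 5, 7, 6, 4] cursor@5
After 7 (insert_after(84)): list=[46, 11, 77, 5, 84, 7, 6, 4] cursor@5
After 8 (delete_current): list=[46, 11, 77, 84, 7, 6, 4] cursor@84
After 9 (insert_before(65)): list=[46, 11, 77, 65, 84, 7, 6, 4] cursor@84
After 10 (insert_before(63)): list=[46, 11, 77, 65, 63, 84, 7, 6, 4] cursor@84

Answer: 46 11 77 65 63 84 7 6 4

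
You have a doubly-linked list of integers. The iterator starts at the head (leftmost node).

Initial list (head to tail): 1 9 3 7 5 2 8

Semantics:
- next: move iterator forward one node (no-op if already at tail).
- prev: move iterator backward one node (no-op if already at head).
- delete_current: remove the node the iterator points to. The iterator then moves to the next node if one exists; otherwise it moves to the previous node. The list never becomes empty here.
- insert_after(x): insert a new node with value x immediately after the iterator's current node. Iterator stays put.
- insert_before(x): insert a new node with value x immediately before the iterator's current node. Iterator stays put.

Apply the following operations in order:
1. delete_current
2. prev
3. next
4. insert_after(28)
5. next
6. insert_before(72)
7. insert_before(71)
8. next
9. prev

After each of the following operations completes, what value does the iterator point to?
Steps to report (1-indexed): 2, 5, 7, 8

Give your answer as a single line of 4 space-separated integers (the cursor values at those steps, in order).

After 1 (delete_current): list=[9, 3, 7, 5, 2, 8] cursor@9
After 2 (prev): list=[9, 3, 7, 5, 2, 8] cursor@9
After 3 (next): list=[9, 3, 7, 5, 2, 8] cursor@3
After 4 (insert_after(28)): list=[9, 3, 28, 7, 5, 2, 8] cursor@3
After 5 (next): list=[9, 3, 28, 7, 5, 2, 8] cursor@28
After 6 (insert_before(72)): list=[9, 3, 72, 28, 7, 5, 2, 8] cursor@28
After 7 (insert_before(71)): list=[9, 3, 72, 71, 28, 7, 5, 2, 8] cursor@28
After 8 (next): list=[9, 3, 72, 71, 28, 7, 5, 2, 8] cursor@7
After 9 (prev): list=[9, 3, 72, 71, 28, 7, 5, 2, 8] cursor@28

Answer: 9 28 28 7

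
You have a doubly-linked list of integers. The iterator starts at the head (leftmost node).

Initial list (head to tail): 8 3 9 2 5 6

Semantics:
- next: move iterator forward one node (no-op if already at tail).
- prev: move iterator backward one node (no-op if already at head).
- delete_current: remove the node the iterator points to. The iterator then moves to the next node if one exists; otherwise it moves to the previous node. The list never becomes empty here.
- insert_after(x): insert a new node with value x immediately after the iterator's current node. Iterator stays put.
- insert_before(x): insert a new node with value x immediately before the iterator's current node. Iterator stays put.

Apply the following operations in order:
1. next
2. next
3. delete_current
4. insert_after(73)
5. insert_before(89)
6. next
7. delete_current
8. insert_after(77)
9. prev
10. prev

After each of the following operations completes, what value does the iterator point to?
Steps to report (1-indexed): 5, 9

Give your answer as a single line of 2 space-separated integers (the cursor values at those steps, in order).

Answer: 2 2

Derivation:
After 1 (next): list=[8, 3, 9, 2, 5, 6] cursor@3
After 2 (next): list=[8, 3, 9, 2, 5, 6] cursor@9
After 3 (delete_current): list=[8, 3, 2, 5, 6] cursor@2
After 4 (insert_after(73)): list=[8, 3, 2, 73, 5, 6] cursor@2
After 5 (insert_before(89)): list=[8, 3, 89, 2, 73, 5, 6] cursor@2
After 6 (next): list=[8, 3, 89, 2, 73, 5, 6] cursor@73
After 7 (delete_current): list=[8, 3, 89, 2, 5, 6] cursor@5
After 8 (insert_after(77)): list=[8, 3, 89, 2, 5, 77, 6] cursor@5
After 9 (prev): list=[8, 3, 89, 2, 5, 77, 6] cursor@2
After 10 (prev): list=[8, 3, 89, 2, 5, 77, 6] cursor@89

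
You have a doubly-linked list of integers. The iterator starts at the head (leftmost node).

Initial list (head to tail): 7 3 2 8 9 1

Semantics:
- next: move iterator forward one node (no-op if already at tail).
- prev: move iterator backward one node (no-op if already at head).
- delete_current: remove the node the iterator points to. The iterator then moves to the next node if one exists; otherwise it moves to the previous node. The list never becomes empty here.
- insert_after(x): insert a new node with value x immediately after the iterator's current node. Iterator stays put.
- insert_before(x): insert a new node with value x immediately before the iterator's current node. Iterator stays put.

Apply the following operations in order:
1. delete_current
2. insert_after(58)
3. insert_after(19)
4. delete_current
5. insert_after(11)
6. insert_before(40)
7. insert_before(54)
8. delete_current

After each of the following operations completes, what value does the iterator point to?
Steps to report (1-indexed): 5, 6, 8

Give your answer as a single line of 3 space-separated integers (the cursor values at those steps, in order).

After 1 (delete_current): list=[3, 2, 8, 9, 1] cursor@3
After 2 (insert_after(58)): list=[3, 58, 2, 8, 9, 1] cursor@3
After 3 (insert_after(19)): list=[3, 19, 58, 2, 8, 9, 1] cursor@3
After 4 (delete_current): list=[19, 58, 2, 8, 9, 1] cursor@19
After 5 (insert_after(11)): list=[19, 11, 58, 2, 8, 9, 1] cursor@19
After 6 (insert_before(40)): list=[40, 19, 11, 58, 2, 8, 9, 1] cursor@19
After 7 (insert_before(54)): list=[40, 54, 19, 11, 58, 2, 8, 9, 1] cursor@19
After 8 (delete_current): list=[40, 54, 11, 58, 2, 8, 9, 1] cursor@11

Answer: 19 19 11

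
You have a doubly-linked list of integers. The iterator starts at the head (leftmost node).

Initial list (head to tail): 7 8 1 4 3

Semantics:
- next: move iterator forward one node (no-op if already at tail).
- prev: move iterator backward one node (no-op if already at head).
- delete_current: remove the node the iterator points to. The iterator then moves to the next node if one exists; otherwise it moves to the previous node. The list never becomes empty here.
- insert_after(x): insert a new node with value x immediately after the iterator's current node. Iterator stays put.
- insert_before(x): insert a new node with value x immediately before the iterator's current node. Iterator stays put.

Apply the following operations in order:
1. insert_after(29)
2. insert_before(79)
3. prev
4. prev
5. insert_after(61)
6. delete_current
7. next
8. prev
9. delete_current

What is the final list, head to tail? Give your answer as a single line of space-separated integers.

Answer: 7 29 8 1 4 3

Derivation:
After 1 (insert_after(29)): list=[7, 29, 8, 1, 4, 3] cursor@7
After 2 (insert_before(79)): list=[79, 7, 29, 8, 1, 4, 3] cursor@7
After 3 (prev): list=[79, 7, 29, 8, 1, 4, 3] cursor@79
After 4 (prev): list=[79, 7, 29, 8, 1, 4, 3] cursor@79
After 5 (insert_after(61)): list=[79, 61, 7, 29, 8, 1, 4, 3] cursor@79
After 6 (delete_current): list=[61, 7, 29, 8, 1, 4, 3] cursor@61
After 7 (next): list=[61, 7, 29, 8, 1, 4, 3] cursor@7
After 8 (prev): list=[61, 7, 29, 8, 1, 4, 3] cursor@61
After 9 (delete_current): list=[7, 29, 8, 1, 4, 3] cursor@7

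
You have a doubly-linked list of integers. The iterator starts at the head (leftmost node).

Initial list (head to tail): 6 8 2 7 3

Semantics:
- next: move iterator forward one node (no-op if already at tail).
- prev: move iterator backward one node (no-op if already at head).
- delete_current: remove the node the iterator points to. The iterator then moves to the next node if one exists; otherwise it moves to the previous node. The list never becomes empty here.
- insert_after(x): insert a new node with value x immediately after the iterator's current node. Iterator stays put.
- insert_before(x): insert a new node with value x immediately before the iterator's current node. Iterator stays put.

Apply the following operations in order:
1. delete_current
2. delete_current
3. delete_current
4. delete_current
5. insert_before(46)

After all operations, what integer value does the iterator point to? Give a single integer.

After 1 (delete_current): list=[8, 2, 7, 3] cursor@8
After 2 (delete_current): list=[2, 7, 3] cursor@2
After 3 (delete_current): list=[7, 3] cursor@7
After 4 (delete_current): list=[3] cursor@3
After 5 (insert_before(46)): list=[46, 3] cursor@3

Answer: 3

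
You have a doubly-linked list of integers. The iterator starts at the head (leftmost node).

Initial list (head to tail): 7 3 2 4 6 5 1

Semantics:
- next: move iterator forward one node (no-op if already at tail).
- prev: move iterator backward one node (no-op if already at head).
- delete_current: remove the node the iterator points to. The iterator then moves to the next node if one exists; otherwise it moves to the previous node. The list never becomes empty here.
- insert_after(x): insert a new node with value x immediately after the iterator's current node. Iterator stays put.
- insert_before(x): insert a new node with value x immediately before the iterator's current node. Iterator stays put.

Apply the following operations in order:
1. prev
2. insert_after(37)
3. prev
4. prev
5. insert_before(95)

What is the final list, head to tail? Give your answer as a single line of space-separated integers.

Answer: 95 7 37 3 2 4 6 5 1

Derivation:
After 1 (prev): list=[7, 3, 2, 4, 6, 5, 1] cursor@7
After 2 (insert_after(37)): list=[7, 37, 3, 2, 4, 6, 5, 1] cursor@7
After 3 (prev): list=[7, 37, 3, 2, 4, 6, 5, 1] cursor@7
After 4 (prev): list=[7, 37, 3, 2, 4, 6, 5, 1] cursor@7
After 5 (insert_before(95)): list=[95, 7, 37, 3, 2, 4, 6, 5, 1] cursor@7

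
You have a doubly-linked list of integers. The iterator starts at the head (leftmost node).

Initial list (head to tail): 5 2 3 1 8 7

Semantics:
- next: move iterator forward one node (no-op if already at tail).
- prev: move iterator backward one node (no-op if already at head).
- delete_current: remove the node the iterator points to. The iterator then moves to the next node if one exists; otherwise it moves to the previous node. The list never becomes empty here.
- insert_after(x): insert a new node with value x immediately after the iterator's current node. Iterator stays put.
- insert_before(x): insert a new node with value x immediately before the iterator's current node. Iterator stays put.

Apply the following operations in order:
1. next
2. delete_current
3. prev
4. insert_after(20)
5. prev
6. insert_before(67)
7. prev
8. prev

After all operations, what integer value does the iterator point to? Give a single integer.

Answer: 67

Derivation:
After 1 (next): list=[5, 2, 3, 1, 8, 7] cursor@2
After 2 (delete_current): list=[5, 3, 1, 8, 7] cursor@3
After 3 (prev): list=[5, 3, 1, 8, 7] cursor@5
After 4 (insert_after(20)): list=[5, 20, 3, 1, 8, 7] cursor@5
After 5 (prev): list=[5, 20, 3, 1, 8, 7] cursor@5
After 6 (insert_before(67)): list=[67, 5, 20, 3, 1, 8, 7] cursor@5
After 7 (prev): list=[67, 5, 20, 3, 1, 8, 7] cursor@67
After 8 (prev): list=[67, 5, 20, 3, 1, 8, 7] cursor@67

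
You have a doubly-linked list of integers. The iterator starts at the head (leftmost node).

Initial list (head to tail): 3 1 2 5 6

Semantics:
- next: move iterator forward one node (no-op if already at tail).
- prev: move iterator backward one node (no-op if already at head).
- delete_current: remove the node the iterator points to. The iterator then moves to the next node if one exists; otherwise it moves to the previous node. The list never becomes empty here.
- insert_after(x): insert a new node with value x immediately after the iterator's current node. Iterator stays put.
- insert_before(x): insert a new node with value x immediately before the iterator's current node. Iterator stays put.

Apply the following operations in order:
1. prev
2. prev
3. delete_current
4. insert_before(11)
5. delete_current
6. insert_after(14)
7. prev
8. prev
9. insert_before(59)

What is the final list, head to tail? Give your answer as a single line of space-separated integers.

Answer: 59 11 2 14 5 6

Derivation:
After 1 (prev): list=[3, 1, 2, 5, 6] cursor@3
After 2 (prev): list=[3, 1, 2, 5, 6] cursor@3
After 3 (delete_current): list=[1, 2, 5, 6] cursor@1
After 4 (insert_before(11)): list=[11, 1, 2, 5, 6] cursor@1
After 5 (delete_current): list=[11, 2, 5, 6] cursor@2
After 6 (insert_after(14)): list=[11, 2, 14, 5, 6] cursor@2
After 7 (prev): list=[11, 2, 14, 5, 6] cursor@11
After 8 (prev): list=[11, 2, 14, 5, 6] cursor@11
After 9 (insert_before(59)): list=[59, 11, 2, 14, 5, 6] cursor@11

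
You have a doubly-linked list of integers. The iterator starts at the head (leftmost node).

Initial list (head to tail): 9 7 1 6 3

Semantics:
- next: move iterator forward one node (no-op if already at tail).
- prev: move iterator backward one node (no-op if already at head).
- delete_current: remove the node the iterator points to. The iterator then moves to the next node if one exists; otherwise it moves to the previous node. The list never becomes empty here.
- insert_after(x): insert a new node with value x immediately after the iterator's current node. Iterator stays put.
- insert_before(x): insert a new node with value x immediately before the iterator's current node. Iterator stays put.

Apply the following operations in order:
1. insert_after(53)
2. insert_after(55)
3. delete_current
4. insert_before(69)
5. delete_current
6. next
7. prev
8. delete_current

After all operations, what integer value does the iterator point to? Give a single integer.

Answer: 7

Derivation:
After 1 (insert_after(53)): list=[9, 53, 7, 1, 6, 3] cursor@9
After 2 (insert_after(55)): list=[9, 55, 53, 7, 1, 6, 3] cursor@9
After 3 (delete_current): list=[55, 53, 7, 1, 6, 3] cursor@55
After 4 (insert_before(69)): list=[69, 55, 53, 7, 1, 6, 3] cursor@55
After 5 (delete_current): list=[69, 53, 7, 1, 6, 3] cursor@53
After 6 (next): list=[69, 53, 7, 1, 6, 3] cursor@7
After 7 (prev): list=[69, 53, 7, 1, 6, 3] cursor@53
After 8 (delete_current): list=[69, 7, 1, 6, 3] cursor@7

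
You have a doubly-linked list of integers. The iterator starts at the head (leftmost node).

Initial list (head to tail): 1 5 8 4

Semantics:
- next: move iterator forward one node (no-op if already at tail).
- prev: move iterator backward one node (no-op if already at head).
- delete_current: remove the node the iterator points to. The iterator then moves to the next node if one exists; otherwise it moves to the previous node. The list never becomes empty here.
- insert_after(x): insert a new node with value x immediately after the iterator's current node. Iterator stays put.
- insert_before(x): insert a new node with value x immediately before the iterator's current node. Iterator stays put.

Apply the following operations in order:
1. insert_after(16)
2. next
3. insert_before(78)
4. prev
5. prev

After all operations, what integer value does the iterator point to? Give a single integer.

After 1 (insert_after(16)): list=[1, 16, 5, 8, 4] cursor@1
After 2 (next): list=[1, 16, 5, 8, 4] cursor@16
After 3 (insert_before(78)): list=[1, 78, 16, 5, 8, 4] cursor@16
After 4 (prev): list=[1, 78, 16, 5, 8, 4] cursor@78
After 5 (prev): list=[1, 78, 16, 5, 8, 4] cursor@1

Answer: 1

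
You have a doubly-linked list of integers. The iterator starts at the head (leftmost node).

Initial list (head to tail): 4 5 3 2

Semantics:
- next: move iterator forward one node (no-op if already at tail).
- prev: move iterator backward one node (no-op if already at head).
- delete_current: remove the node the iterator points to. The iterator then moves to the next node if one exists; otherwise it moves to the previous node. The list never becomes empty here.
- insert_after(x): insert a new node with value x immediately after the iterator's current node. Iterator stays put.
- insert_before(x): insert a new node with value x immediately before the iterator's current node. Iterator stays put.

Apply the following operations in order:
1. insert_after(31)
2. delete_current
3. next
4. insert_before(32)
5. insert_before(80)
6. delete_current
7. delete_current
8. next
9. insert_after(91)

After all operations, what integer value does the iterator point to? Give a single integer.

Answer: 2

Derivation:
After 1 (insert_after(31)): list=[4, 31, 5, 3, 2] cursor@4
After 2 (delete_current): list=[31, 5, 3, 2] cursor@31
After 3 (next): list=[31, 5, 3, 2] cursor@5
After 4 (insert_before(32)): list=[31, 32, 5, 3, 2] cursor@5
After 5 (insert_before(80)): list=[31, 32, 80, 5, 3, 2] cursor@5
After 6 (delete_current): list=[31, 32, 80, 3, 2] cursor@3
After 7 (delete_current): list=[31, 32, 80, 2] cursor@2
After 8 (next): list=[31, 32, 80, 2] cursor@2
After 9 (insert_after(91)): list=[31, 32, 80, 2, 91] cursor@2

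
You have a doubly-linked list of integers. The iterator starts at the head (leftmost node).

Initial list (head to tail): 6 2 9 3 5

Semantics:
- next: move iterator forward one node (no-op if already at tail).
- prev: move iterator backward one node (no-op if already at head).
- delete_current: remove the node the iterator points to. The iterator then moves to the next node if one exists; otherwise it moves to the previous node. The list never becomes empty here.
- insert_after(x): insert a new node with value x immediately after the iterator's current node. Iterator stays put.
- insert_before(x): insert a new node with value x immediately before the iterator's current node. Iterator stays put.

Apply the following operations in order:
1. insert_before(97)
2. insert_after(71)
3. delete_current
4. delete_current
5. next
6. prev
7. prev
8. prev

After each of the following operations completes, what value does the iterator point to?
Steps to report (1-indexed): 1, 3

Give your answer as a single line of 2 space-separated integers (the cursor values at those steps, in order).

After 1 (insert_before(97)): list=[97, 6, 2, 9, 3, 5] cursor@6
After 2 (insert_after(71)): list=[97, 6, 71, 2, 9, 3, 5] cursor@6
After 3 (delete_current): list=[97, 71, 2, 9, 3, 5] cursor@71
After 4 (delete_current): list=[97, 2, 9, 3, 5] cursor@2
After 5 (next): list=[97, 2, 9, 3, 5] cursor@9
After 6 (prev): list=[97, 2, 9, 3, 5] cursor@2
After 7 (prev): list=[97, 2, 9, 3, 5] cursor@97
After 8 (prev): list=[97, 2, 9, 3, 5] cursor@97

Answer: 6 71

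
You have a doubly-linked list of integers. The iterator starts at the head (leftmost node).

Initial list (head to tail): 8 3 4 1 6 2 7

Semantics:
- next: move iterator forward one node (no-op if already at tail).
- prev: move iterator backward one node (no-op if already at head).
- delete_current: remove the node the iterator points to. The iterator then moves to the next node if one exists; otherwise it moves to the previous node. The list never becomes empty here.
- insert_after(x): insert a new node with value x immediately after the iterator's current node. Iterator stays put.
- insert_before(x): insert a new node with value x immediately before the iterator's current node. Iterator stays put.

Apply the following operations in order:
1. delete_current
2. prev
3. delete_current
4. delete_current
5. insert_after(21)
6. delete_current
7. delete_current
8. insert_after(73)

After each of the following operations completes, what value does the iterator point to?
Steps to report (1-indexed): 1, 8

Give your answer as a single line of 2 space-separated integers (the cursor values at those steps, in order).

After 1 (delete_current): list=[3, 4, 1, 6, 2, 7] cursor@3
After 2 (prev): list=[3, 4, 1, 6, 2, 7] cursor@3
After 3 (delete_current): list=[4, 1, 6, 2, 7] cursor@4
After 4 (delete_current): list=[1, 6, 2, 7] cursor@1
After 5 (insert_after(21)): list=[1, 21, 6, 2, 7] cursor@1
After 6 (delete_current): list=[21, 6, 2, 7] cursor@21
After 7 (delete_current): list=[6, 2, 7] cursor@6
After 8 (insert_after(73)): list=[6, 73, 2, 7] cursor@6

Answer: 3 6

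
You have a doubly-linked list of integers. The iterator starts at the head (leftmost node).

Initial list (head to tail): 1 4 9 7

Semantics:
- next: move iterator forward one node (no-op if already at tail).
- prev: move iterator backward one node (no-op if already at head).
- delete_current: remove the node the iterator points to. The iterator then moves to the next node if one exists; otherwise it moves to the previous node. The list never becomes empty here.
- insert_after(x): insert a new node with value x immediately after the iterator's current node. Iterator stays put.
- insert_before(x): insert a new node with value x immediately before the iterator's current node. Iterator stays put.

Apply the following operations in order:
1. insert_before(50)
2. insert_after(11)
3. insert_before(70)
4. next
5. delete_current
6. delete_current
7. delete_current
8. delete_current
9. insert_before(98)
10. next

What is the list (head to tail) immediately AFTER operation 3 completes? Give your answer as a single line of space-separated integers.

Answer: 50 70 1 11 4 9 7

Derivation:
After 1 (insert_before(50)): list=[50, 1, 4, 9, 7] cursor@1
After 2 (insert_after(11)): list=[50, 1, 11, 4, 9, 7] cursor@1
After 3 (insert_before(70)): list=[50, 70, 1, 11, 4, 9, 7] cursor@1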